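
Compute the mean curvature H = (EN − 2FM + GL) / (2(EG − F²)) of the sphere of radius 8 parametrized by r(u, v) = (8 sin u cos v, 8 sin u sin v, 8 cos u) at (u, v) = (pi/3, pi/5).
H = -1/8

With E = 64, F = 0, G = 64*sin(u)^2, L = -8*sin(u)/Abs(sin(u)), M = 0, N = -8*sin(u)^3/Abs(sin(u)), assemble
  H = (EN − 2FM + GL) / (2(EG − F²)) = -sin(u)/(8*Abs(sin(u))).
At (u, v) = (pi/3, pi/5): H = -1/8.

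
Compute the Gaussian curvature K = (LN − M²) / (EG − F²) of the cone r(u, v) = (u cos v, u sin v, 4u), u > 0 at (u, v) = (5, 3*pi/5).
K = 0

Coefficients of the first fundamental form: E = 17, F = 0, G = u^2.
Coefficients of the second fundamental form: L = 0, M = 0, N = 4*sqrt(17)*u^2/(17*Abs(u)).
Assemble K = (LN − M²)/(EG − F²) = 0. At (u, v) = (5, 3*pi/5): K = 0.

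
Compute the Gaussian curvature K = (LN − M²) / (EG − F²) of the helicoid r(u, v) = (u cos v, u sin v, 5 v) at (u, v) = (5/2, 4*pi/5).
K = -16/625

Coefficients of the first fundamental form: E = 1, F = 0, G = u^2 + 25.
Coefficients of the second fundamental form: L = 0, M = -5/sqrt(u^2 + 25), N = 0.
Assemble K = (LN − M²)/(EG − F²) = -25/(u^2 + 25)^2. At (u, v) = (5/2, 4*pi/5): K = -16/625.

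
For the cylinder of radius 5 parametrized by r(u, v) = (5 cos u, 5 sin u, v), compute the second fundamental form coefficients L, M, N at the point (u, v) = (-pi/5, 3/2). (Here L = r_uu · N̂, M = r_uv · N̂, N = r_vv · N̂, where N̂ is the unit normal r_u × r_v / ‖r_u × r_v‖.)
L = -5;  M = 0;  N = 0

Compute the unit normal N̂(u, v) = (cos(u), sin(u), 0), and the second partials r_uu, r_uv, r_vv. Take dot products:
  L(u, v) = r_uu · N̂ = -5,
  M(u, v) = r_uv · N̂ = 0,
  N(u, v) = r_vv · N̂ = 0.
Evaluating at (u, v) = (-pi/5, 3/2):
  L = -5, M = 0, N = 0.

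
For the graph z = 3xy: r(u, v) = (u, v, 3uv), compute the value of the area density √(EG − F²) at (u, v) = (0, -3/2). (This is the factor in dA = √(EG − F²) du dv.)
√(EG − F²)|_{(0, -3/2)} = sqrt(85)/2

E = 9*v^2 + 1, F = 9*u*v, G = 9*u^2 + 1, so EG − F² = 9*u^2 + 9*v^2 + 1. Taking the positive square root: √(EG − F²) = sqrt(9*u^2 + 9*v^2 + 1). At (u, v) = (0, -3/2): sqrt(85)/2.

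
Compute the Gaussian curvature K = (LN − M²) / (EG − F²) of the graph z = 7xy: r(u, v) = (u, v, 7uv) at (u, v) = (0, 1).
K = -49/2500

Coefficients of the first fundamental form: E = 49*v^2 + 1, F = 49*u*v, G = 49*u^2 + 1.
Coefficients of the second fundamental form: L = 0, M = 7/sqrt(49*u^2 + 49*v^2 + 1), N = 0.
Assemble K = (LN − M²)/(EG − F²) = -49/(2401*u^4 + 4802*u^2*v^2 + 98*u^2 + 2401*v^4 + 98*v^2 + 1). At (u, v) = (0, 1): K = -49/2500.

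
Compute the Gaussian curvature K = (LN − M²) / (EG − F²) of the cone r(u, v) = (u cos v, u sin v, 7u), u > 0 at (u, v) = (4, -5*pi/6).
K = 0

Coefficients of the first fundamental form: E = 50, F = 0, G = u^2.
Coefficients of the second fundamental form: L = 0, M = 0, N = 7*sqrt(2)*u^2/(10*Abs(u)).
Assemble K = (LN − M²)/(EG − F²) = 0. At (u, v) = (4, -5*pi/6): K = 0.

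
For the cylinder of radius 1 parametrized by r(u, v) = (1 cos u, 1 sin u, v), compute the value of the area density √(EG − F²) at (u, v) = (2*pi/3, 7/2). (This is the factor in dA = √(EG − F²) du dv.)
√(EG − F²)|_{(2*pi/3, 7/2)} = 1

E = 1, F = 0, G = 1, so EG − F² = 1. Taking the positive square root: √(EG − F²) = 1. At (u, v) = (2*pi/3, 7/2): 1.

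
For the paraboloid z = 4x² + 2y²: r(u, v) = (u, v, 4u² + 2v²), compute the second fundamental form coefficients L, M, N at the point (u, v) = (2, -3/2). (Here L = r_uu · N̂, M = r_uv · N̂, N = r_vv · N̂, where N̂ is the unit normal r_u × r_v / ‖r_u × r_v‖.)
L = 8*sqrt(293)/293;  M = 0;  N = 4*sqrt(293)/293

Compute the unit normal N̂(u, v) = (-8*u/sqrt(64*u^2 + 16*v^2 + 1), -4*v/sqrt(64*u^2 + 16*v^2 + 1), 1/sqrt(64*u^2 + 16*v^2 + 1)), and the second partials r_uu, r_uv, r_vv. Take dot products:
  L(u, v) = r_uu · N̂ = 8/sqrt(64*u^2 + 16*v^2 + 1),
  M(u, v) = r_uv · N̂ = 0,
  N(u, v) = r_vv · N̂ = 4/sqrt(64*u^2 + 16*v^2 + 1).
Evaluating at (u, v) = (2, -3/2):
  L = 8*sqrt(293)/293, M = 0, N = 4*sqrt(293)/293.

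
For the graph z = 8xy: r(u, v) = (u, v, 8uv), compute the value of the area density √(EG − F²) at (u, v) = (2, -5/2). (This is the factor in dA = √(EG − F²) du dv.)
√(EG − F²)|_{(2, -5/2)} = 3*sqrt(73)

E = 64*v^2 + 1, F = 64*u*v, G = 64*u^2 + 1, so EG − F² = 64*u^2 + 64*v^2 + 1. Taking the positive square root: √(EG − F²) = sqrt(64*u^2 + 64*v^2 + 1). At (u, v) = (2, -5/2): 3*sqrt(73).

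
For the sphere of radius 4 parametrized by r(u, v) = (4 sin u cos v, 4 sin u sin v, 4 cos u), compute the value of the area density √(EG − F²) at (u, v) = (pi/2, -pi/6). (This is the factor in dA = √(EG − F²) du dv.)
√(EG − F²)|_{(pi/2, -pi/6)} = 16

E = 16, F = 0, G = 16*sin(u)^2, so EG − F² = 256*sin(u)^2. Taking the positive square root: √(EG − F²) = 16*Abs(sin(u)). At (u, v) = (pi/2, -pi/6): 16.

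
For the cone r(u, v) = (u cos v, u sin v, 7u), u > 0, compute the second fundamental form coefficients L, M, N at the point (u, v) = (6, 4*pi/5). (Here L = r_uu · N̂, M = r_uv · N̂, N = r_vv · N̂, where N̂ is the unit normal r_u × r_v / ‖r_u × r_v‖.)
L = 0;  M = 0;  N = 21*sqrt(2)/5

Compute the unit normal N̂(u, v) = (-7*sqrt(2)*u*cos(v)/(10*Abs(u)), -7*sqrt(2)*u*sin(v)/(10*Abs(u)), sqrt(2)*u/(10*Abs(u))), and the second partials r_uu, r_uv, r_vv. Take dot products:
  L(u, v) = r_uu · N̂ = 0,
  M(u, v) = r_uv · N̂ = 0,
  N(u, v) = r_vv · N̂ = 7*sqrt(2)*u^2/(10*Abs(u)).
Evaluating at (u, v) = (6, 4*pi/5):
  L = 0, M = 0, N = 21*sqrt(2)/5.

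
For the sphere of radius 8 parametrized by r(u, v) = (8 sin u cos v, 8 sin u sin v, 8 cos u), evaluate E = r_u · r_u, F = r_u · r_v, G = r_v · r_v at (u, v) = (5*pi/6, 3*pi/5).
E = 64;  F = 0;  G = 16

Partials: r_u = (8*cos(u)*cos(v), 8*sin(v)*cos(u), -8*sin(u)), r_v = (-8*sin(u)*sin(v), 8*sin(u)*cos(v), 0). As functions of (u, v):
  E = r_u · r_u = 64,
  F = r_u · r_v = 0,
  G = r_v · r_v = 64*sin(u)^2.
Evaluating at (u, v) = (5*pi/6, 3*pi/5): E = 64, F = 0, G = 16.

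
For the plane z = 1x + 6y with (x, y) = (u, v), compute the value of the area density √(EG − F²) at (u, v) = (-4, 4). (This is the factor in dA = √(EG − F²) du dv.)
√(EG − F²)|_{(-4, 4)} = sqrt(38)

E = 2, F = 6, G = 37, so EG − F² = 38. Taking the positive square root: √(EG − F²) = sqrt(38). At (u, v) = (-4, 4): sqrt(38).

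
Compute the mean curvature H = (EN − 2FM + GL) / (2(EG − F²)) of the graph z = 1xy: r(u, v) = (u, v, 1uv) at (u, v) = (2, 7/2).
H = -56*sqrt(69)/4761

With E = v^2 + 1, F = u*v, G = u^2 + 1, L = 0, M = 1/sqrt(u^2 + v^2 + 1), N = 0, assemble
  H = (EN − 2FM + GL) / (2(EG − F²)) = -u*v/(u^2 + v^2 + 1)^(3/2).
At (u, v) = (2, 7/2): H = -56*sqrt(69)/4761.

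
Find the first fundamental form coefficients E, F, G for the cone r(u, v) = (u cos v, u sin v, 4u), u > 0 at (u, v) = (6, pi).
E = 17;  F = 0;  G = 36

Partials: r_u = (cos(v), sin(v), 4), r_v = (-u*sin(v), u*cos(v), 0). As functions of (u, v):
  E = r_u · r_u = 17,
  F = r_u · r_v = 0,
  G = r_v · r_v = u^2.
Evaluating at (u, v) = (6, pi): E = 17, F = 0, G = 36.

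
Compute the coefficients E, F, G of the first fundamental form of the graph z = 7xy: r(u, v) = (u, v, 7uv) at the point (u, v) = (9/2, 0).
E = 1;  F = 0;  G = 3973/4

Partials: r_u = (1, 0, 7*v), r_v = (0, 1, 7*u). As functions of (u, v):
  E = r_u · r_u = 49*v^2 + 1,
  F = r_u · r_v = 49*u*v,
  G = r_v · r_v = 49*u^2 + 1.
Evaluating at (u, v) = (9/2, 0): E = 1, F = 0, G = 3973/4.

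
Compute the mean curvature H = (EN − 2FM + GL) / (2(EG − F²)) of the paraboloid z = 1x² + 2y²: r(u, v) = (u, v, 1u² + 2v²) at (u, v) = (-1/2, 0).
H = 5*sqrt(2)/4

With E = 4*u^2 + 1, F = 8*u*v, G = 16*v^2 + 1, L = 2/sqrt(4*u^2 + 16*v^2 + 1), M = 0, N = 4/sqrt(4*u^2 + 16*v^2 + 1), assemble
  H = (EN − 2FM + GL) / (2(EG − F²)) = (8*u^2 + 16*v^2 + 3)/(4*u^2 + 16*v^2 + 1)^(3/2).
At (u, v) = (-1/2, 0): H = 5*sqrt(2)/4.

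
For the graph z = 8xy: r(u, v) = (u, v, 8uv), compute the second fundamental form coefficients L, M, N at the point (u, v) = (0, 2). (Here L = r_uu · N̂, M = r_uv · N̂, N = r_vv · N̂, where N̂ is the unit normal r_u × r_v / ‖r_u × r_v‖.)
L = 0;  M = 8*sqrt(257)/257;  N = 0

Compute the unit normal N̂(u, v) = (-8*v/sqrt(64*u^2 + 64*v^2 + 1), -8*u/sqrt(64*u^2 + 64*v^2 + 1), 1/sqrt(64*u^2 + 64*v^2 + 1)), and the second partials r_uu, r_uv, r_vv. Take dot products:
  L(u, v) = r_uu · N̂ = 0,
  M(u, v) = r_uv · N̂ = 8/sqrt(64*u^2 + 64*v^2 + 1),
  N(u, v) = r_vv · N̂ = 0.
Evaluating at (u, v) = (0, 2):
  L = 0, M = 8*sqrt(257)/257, N = 0.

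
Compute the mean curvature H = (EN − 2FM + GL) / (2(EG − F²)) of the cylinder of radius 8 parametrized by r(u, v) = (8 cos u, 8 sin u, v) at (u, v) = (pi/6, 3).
H = -1/16

With E = 64, F = 0, G = 1, L = -8, M = 0, N = 0, assemble
  H = (EN − 2FM + GL) / (2(EG − F²)) = -1/16.
At (u, v) = (pi/6, 3): H = -1/16.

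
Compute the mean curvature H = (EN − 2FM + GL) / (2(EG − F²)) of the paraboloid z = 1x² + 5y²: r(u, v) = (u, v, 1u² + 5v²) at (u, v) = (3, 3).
H = 1086*sqrt(937)/877969

With E = 4*u^2 + 1, F = 20*u*v, G = 100*v^2 + 1, L = 2/sqrt(4*u^2 + 100*v^2 + 1), M = 0, N = 10/sqrt(4*u^2 + 100*v^2 + 1), assemble
  H = (EN − 2FM + GL) / (2(EG − F²)) = 2*(10*u^2 + 50*v^2 + 3)/(4*u^2 + 100*v^2 + 1)^(3/2).
At (u, v) = (3, 3): H = 1086*sqrt(937)/877969.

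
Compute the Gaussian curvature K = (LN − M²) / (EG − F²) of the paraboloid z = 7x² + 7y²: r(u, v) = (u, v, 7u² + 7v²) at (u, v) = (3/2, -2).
K = 49/375769

Coefficients of the first fundamental form: E = 196*u^2 + 1, F = 196*u*v, G = 196*v^2 + 1.
Coefficients of the second fundamental form: L = 14/sqrt(196*u^2 + 196*v^2 + 1), M = 0, N = 14/sqrt(196*u^2 + 196*v^2 + 1).
Assemble K = (LN − M²)/(EG − F²) = 196/(38416*u^4 + 76832*u^2*v^2 + 392*u^2 + 38416*v^4 + 392*v^2 + 1). At (u, v) = (3/2, -2): K = 49/375769.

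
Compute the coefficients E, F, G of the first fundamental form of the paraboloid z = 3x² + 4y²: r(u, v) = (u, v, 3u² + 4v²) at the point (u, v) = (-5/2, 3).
E = 226;  F = -360;  G = 577

Partials: r_u = (1, 0, 6*u), r_v = (0, 1, 8*v). As functions of (u, v):
  E = r_u · r_u = 36*u^2 + 1,
  F = r_u · r_v = 48*u*v,
  G = r_v · r_v = 64*v^2 + 1.
Evaluating at (u, v) = (-5/2, 3): E = 226, F = -360, G = 577.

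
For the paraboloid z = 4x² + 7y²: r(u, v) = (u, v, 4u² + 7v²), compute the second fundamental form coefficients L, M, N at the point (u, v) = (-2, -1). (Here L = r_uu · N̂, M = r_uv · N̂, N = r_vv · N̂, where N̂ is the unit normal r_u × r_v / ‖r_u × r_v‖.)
L = 8*sqrt(453)/453;  M = 0;  N = 14*sqrt(453)/453

Compute the unit normal N̂(u, v) = (-8*u/sqrt(64*u^2 + 196*v^2 + 1), -14*v/sqrt(64*u^2 + 196*v^2 + 1), 1/sqrt(64*u^2 + 196*v^2 + 1)), and the second partials r_uu, r_uv, r_vv. Take dot products:
  L(u, v) = r_uu · N̂ = 8/sqrt(64*u^2 + 196*v^2 + 1),
  M(u, v) = r_uv · N̂ = 0,
  N(u, v) = r_vv · N̂ = 14/sqrt(64*u^2 + 196*v^2 + 1).
Evaluating at (u, v) = (-2, -1):
  L = 8*sqrt(453)/453, M = 0, N = 14*sqrt(453)/453.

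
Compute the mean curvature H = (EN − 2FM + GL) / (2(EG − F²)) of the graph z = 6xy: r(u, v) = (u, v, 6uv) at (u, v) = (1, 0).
H = 0

With E = 36*v^2 + 1, F = 36*u*v, G = 36*u^2 + 1, L = 0, M = 6/sqrt(36*u^2 + 36*v^2 + 1), N = 0, assemble
  H = (EN − 2FM + GL) / (2(EG − F²)) = -216*u*v/(36*u^2 + 36*v^2 + 1)^(3/2).
At (u, v) = (1, 0): H = 0.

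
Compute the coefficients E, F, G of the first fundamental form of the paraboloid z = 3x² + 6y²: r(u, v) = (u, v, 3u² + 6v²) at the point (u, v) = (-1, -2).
E = 37;  F = 144;  G = 577

Partials: r_u = (1, 0, 6*u), r_v = (0, 1, 12*v). As functions of (u, v):
  E = r_u · r_u = 36*u^2 + 1,
  F = r_u · r_v = 72*u*v,
  G = r_v · r_v = 144*v^2 + 1.
Evaluating at (u, v) = (-1, -2): E = 37, F = 144, G = 577.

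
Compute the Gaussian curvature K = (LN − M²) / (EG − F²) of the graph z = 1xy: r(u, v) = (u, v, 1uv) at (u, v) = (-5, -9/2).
K = -16/34225

Coefficients of the first fundamental form: E = v^2 + 1, F = u*v, G = u^2 + 1.
Coefficients of the second fundamental form: L = 0, M = 1/sqrt(u^2 + v^2 + 1), N = 0.
Assemble K = (LN − M²)/(EG − F²) = 1/((u^2*v^2 - (u^2 + 1)*(v^2 + 1))*(u^2 + v^2 + 1)). At (u, v) = (-5, -9/2): K = -16/34225.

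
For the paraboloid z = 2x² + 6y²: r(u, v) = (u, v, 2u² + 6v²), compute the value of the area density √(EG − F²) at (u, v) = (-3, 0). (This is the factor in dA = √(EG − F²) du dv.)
√(EG − F²)|_{(-3, 0)} = sqrt(145)

E = 16*u^2 + 1, F = 48*u*v, G = 144*v^2 + 1, so EG − F² = 16*u^2 + 144*v^2 + 1. Taking the positive square root: √(EG − F²) = sqrt(16*u^2 + 144*v^2 + 1). At (u, v) = (-3, 0): sqrt(145).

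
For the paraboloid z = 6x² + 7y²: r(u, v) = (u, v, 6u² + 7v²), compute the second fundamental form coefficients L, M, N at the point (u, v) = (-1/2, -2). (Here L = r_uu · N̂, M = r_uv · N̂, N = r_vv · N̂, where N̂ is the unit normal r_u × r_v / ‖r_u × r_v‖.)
L = 12*sqrt(821)/821;  M = 0;  N = 14*sqrt(821)/821

Compute the unit normal N̂(u, v) = (-12*u/sqrt(144*u^2 + 196*v^2 + 1), -14*v/sqrt(144*u^2 + 196*v^2 + 1), 1/sqrt(144*u^2 + 196*v^2 + 1)), and the second partials r_uu, r_uv, r_vv. Take dot products:
  L(u, v) = r_uu · N̂ = 12/sqrt(144*u^2 + 196*v^2 + 1),
  M(u, v) = r_uv · N̂ = 0,
  N(u, v) = r_vv · N̂ = 14/sqrt(144*u^2 + 196*v^2 + 1).
Evaluating at (u, v) = (-1/2, -2):
  L = 12*sqrt(821)/821, M = 0, N = 14*sqrt(821)/821.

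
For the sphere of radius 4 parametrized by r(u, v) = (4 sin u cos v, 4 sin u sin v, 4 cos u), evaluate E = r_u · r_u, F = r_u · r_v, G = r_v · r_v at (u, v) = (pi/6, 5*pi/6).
E = 16;  F = 0;  G = 4

Partials: r_u = (4*cos(u)*cos(v), 4*sin(v)*cos(u), -4*sin(u)), r_v = (-4*sin(u)*sin(v), 4*sin(u)*cos(v), 0). As functions of (u, v):
  E = r_u · r_u = 16,
  F = r_u · r_v = 0,
  G = r_v · r_v = 16*sin(u)^2.
Evaluating at (u, v) = (pi/6, 5*pi/6): E = 16, F = 0, G = 4.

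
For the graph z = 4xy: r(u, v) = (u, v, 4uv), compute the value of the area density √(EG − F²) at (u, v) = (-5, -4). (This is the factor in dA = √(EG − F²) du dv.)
√(EG − F²)|_{(-5, -4)} = 3*sqrt(73)

E = 16*v^2 + 1, F = 16*u*v, G = 16*u^2 + 1, so EG − F² = 16*u^2 + 16*v^2 + 1. Taking the positive square root: √(EG − F²) = sqrt(16*u^2 + 16*v^2 + 1). At (u, v) = (-5, -4): 3*sqrt(73).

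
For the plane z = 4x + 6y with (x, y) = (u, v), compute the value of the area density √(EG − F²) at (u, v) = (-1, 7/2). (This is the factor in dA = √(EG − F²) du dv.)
√(EG − F²)|_{(-1, 7/2)} = sqrt(53)

E = 17, F = 24, G = 37, so EG − F² = 53. Taking the positive square root: √(EG − F²) = sqrt(53). At (u, v) = (-1, 7/2): sqrt(53).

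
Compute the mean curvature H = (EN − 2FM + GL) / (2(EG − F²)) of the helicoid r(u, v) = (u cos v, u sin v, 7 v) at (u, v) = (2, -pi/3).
H = 0

With E = 1, F = 0, G = u^2 + 49, L = 0, M = -7/sqrt(u^2 + 49), N = 0, assemble
  H = (EN − 2FM + GL) / (2(EG − F²)) = 0.
At (u, v) = (2, -pi/3): H = 0.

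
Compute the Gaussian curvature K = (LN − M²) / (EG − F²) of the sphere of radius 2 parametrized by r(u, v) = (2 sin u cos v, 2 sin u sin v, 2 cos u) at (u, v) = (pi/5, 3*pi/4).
K = 1/4

Coefficients of the first fundamental form: E = 4, F = 0, G = 4*sin(u)^2.
Coefficients of the second fundamental form: L = -2*sin(u)/Abs(sin(u)), M = 0, N = -2*sin(u)^3/Abs(sin(u)).
Assemble K = (LN − M²)/(EG − F²) = 1/4. At (u, v) = (pi/5, 3*pi/4): K = 1/4.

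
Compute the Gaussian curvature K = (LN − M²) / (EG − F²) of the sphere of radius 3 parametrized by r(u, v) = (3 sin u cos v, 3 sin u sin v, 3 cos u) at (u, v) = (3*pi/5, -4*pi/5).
K = 1/9

Coefficients of the first fundamental form: E = 9, F = 0, G = 9*sin(u)^2.
Coefficients of the second fundamental form: L = -3*sin(u)/Abs(sin(u)), M = 0, N = -3*sin(u)^3/Abs(sin(u)).
Assemble K = (LN − M²)/(EG − F²) = 1/9. At (u, v) = (3*pi/5, -4*pi/5): K = 1/9.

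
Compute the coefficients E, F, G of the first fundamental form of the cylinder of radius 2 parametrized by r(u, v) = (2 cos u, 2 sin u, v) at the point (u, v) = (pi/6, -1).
E = 4;  F = 0;  G = 1

Partials: r_u = (-2*sin(u), 2*cos(u), 0), r_v = (0, 0, 1). As functions of (u, v):
  E = r_u · r_u = 4,
  F = r_u · r_v = 0,
  G = r_v · r_v = 1.
Evaluating at (u, v) = (pi/6, -1): E = 4, F = 0, G = 1.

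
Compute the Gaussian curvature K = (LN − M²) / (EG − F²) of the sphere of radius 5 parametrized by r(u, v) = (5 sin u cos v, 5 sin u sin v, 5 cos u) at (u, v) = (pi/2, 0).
K = 1/25

Coefficients of the first fundamental form: E = 25, F = 0, G = 25*sin(u)^2.
Coefficients of the second fundamental form: L = -5*sin(u)/Abs(sin(u)), M = 0, N = -5*sin(u)^3/Abs(sin(u)).
Assemble K = (LN − M²)/(EG − F²) = 1/25. At (u, v) = (pi/2, 0): K = 1/25.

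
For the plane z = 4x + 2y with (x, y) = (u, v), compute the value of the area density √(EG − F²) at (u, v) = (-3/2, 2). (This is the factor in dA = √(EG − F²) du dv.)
√(EG − F²)|_{(-3/2, 2)} = sqrt(21)

E = 17, F = 8, G = 5, so EG − F² = 21. Taking the positive square root: √(EG − F²) = sqrt(21). At (u, v) = (-3/2, 2): sqrt(21).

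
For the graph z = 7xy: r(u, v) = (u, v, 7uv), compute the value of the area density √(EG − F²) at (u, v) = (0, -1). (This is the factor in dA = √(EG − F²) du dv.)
√(EG − F²)|_{(0, -1)} = 5*sqrt(2)

E = 49*v^2 + 1, F = 49*u*v, G = 49*u^2 + 1, so EG − F² = 49*u^2 + 49*v^2 + 1. Taking the positive square root: √(EG − F²) = sqrt(49*u^2 + 49*v^2 + 1). At (u, v) = (0, -1): 5*sqrt(2).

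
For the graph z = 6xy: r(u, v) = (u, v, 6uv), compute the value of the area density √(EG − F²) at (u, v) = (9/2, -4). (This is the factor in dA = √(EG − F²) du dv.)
√(EG − F²)|_{(9/2, -4)} = sqrt(1306)

E = 36*v^2 + 1, F = 36*u*v, G = 36*u^2 + 1, so EG − F² = 36*u^2 + 36*v^2 + 1. Taking the positive square root: √(EG − F²) = sqrt(36*u^2 + 36*v^2 + 1). At (u, v) = (9/2, -4): sqrt(1306).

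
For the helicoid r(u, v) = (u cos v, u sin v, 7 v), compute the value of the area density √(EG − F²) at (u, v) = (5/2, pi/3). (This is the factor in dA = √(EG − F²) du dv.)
√(EG − F²)|_{(5/2, pi/3)} = sqrt(221)/2

E = 1, F = 0, G = u^2 + 49, so EG − F² = u^2 + 49. Taking the positive square root: √(EG − F²) = sqrt(u^2 + 49). At (u, v) = (5/2, pi/3): sqrt(221)/2.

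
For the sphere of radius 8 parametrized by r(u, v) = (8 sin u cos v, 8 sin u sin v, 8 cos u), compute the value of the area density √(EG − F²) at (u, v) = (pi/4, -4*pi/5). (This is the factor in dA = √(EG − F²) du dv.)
√(EG − F²)|_{(pi/4, -4*pi/5)} = 32*sqrt(2)

E = 64, F = 0, G = 64*sin(u)^2, so EG − F² = 4096*sin(u)^2. Taking the positive square root: √(EG − F²) = 64*Abs(sin(u)). At (u, v) = (pi/4, -4*pi/5): 32*sqrt(2).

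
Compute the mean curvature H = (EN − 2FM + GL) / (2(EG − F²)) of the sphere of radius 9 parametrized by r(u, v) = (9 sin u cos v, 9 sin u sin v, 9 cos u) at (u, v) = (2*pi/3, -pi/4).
H = -1/9

With E = 81, F = 0, G = 81*sin(u)^2, L = -9*sin(u)/Abs(sin(u)), M = 0, N = -9*sin(u)^3/Abs(sin(u)), assemble
  H = (EN − 2FM + GL) / (2(EG − F²)) = -sin(u)/(9*Abs(sin(u))).
At (u, v) = (2*pi/3, -pi/4): H = -1/9.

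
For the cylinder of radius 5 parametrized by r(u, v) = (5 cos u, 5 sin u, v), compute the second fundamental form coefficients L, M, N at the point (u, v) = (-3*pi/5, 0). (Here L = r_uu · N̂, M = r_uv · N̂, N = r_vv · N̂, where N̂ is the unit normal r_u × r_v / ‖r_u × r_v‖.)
L = -5;  M = 0;  N = 0

Compute the unit normal N̂(u, v) = (cos(u), sin(u), 0), and the second partials r_uu, r_uv, r_vv. Take dot products:
  L(u, v) = r_uu · N̂ = -5,
  M(u, v) = r_uv · N̂ = 0,
  N(u, v) = r_vv · N̂ = 0.
Evaluating at (u, v) = (-3*pi/5, 0):
  L = -5, M = 0, N = 0.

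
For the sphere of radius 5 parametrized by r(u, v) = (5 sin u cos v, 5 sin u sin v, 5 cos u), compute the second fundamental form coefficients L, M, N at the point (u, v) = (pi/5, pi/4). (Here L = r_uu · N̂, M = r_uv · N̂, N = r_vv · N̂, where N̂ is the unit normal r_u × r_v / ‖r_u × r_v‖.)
L = -5;  M = 0;  N = -25/8 + 5*sqrt(5)/8

Compute the unit normal N̂(u, v) = (sin(u)^2*cos(v)/Abs(sin(u)), sin(u)^2*sin(v)/Abs(sin(u)), sin(2*u)/(2*Abs(sin(u)))), and the second partials r_uu, r_uv, r_vv. Take dot products:
  L(u, v) = r_uu · N̂ = -5*sin(u)/Abs(sin(u)),
  M(u, v) = r_uv · N̂ = 0,
  N(u, v) = r_vv · N̂ = -5*sin(u)^3/Abs(sin(u)).
Evaluating at (u, v) = (pi/5, pi/4):
  L = -5, M = 0, N = -25/8 + 5*sqrt(5)/8.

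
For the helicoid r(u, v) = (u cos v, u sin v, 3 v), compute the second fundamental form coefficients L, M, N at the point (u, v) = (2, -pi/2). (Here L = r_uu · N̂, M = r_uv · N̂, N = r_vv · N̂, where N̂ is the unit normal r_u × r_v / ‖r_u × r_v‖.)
L = 0;  M = -3*sqrt(13)/13;  N = 0

Compute the unit normal N̂(u, v) = (3*sin(v)/sqrt(u^2 + 9), -3*cos(v)/sqrt(u^2 + 9), u/sqrt(u^2 + 9)), and the second partials r_uu, r_uv, r_vv. Take dot products:
  L(u, v) = r_uu · N̂ = 0,
  M(u, v) = r_uv · N̂ = -3/sqrt(u^2 + 9),
  N(u, v) = r_vv · N̂ = 0.
Evaluating at (u, v) = (2, -pi/2):
  L = 0, M = -3*sqrt(13)/13, N = 0.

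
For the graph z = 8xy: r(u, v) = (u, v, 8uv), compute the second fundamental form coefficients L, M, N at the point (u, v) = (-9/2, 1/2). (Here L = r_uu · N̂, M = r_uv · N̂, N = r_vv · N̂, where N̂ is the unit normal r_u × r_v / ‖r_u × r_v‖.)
L = 0;  M = 8*sqrt(1313)/1313;  N = 0

Compute the unit normal N̂(u, v) = (-8*v/sqrt(64*u^2 + 64*v^2 + 1), -8*u/sqrt(64*u^2 + 64*v^2 + 1), 1/sqrt(64*u^2 + 64*v^2 + 1)), and the second partials r_uu, r_uv, r_vv. Take dot products:
  L(u, v) = r_uu · N̂ = 0,
  M(u, v) = r_uv · N̂ = 8/sqrt(64*u^2 + 64*v^2 + 1),
  N(u, v) = r_vv · N̂ = 0.
Evaluating at (u, v) = (-9/2, 1/2):
  L = 0, M = 8*sqrt(1313)/1313, N = 0.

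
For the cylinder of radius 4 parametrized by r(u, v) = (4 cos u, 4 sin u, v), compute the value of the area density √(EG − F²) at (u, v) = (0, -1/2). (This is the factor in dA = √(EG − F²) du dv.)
√(EG − F²)|_{(0, -1/2)} = 4

E = 16, F = 0, G = 1, so EG − F² = 16. Taking the positive square root: √(EG − F²) = 4. At (u, v) = (0, -1/2): 4.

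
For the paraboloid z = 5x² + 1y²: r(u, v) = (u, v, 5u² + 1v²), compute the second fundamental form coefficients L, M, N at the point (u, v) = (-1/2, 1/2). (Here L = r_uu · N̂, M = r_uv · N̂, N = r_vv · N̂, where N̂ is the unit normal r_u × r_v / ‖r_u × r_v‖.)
L = 10*sqrt(3)/9;  M = 0;  N = 2*sqrt(3)/9

Compute the unit normal N̂(u, v) = (-10*u/sqrt(100*u^2 + 4*v^2 + 1), -2*v/sqrt(100*u^2 + 4*v^2 + 1), 1/sqrt(100*u^2 + 4*v^2 + 1)), and the second partials r_uu, r_uv, r_vv. Take dot products:
  L(u, v) = r_uu · N̂ = 10/sqrt(100*u^2 + 4*v^2 + 1),
  M(u, v) = r_uv · N̂ = 0,
  N(u, v) = r_vv · N̂ = 2/sqrt(100*u^2 + 4*v^2 + 1).
Evaluating at (u, v) = (-1/2, 1/2):
  L = 10*sqrt(3)/9, M = 0, N = 2*sqrt(3)/9.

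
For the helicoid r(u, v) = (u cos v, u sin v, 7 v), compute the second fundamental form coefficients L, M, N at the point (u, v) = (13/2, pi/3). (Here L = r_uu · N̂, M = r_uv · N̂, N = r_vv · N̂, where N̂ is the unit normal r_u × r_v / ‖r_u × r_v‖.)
L = 0;  M = -14*sqrt(365)/365;  N = 0

Compute the unit normal N̂(u, v) = (7*sin(v)/sqrt(u^2 + 49), -7*cos(v)/sqrt(u^2 + 49), u/sqrt(u^2 + 49)), and the second partials r_uu, r_uv, r_vv. Take dot products:
  L(u, v) = r_uu · N̂ = 0,
  M(u, v) = r_uv · N̂ = -7/sqrt(u^2 + 49),
  N(u, v) = r_vv · N̂ = 0.
Evaluating at (u, v) = (13/2, pi/3):
  L = 0, M = -14*sqrt(365)/365, N = 0.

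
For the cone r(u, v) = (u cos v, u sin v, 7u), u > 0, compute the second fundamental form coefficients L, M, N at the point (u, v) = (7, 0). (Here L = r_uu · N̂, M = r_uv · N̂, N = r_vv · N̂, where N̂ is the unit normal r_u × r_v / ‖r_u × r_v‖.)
L = 0;  M = 0;  N = 49*sqrt(2)/10

Compute the unit normal N̂(u, v) = (-7*sqrt(2)*u*cos(v)/(10*Abs(u)), -7*sqrt(2)*u*sin(v)/(10*Abs(u)), sqrt(2)*u/(10*Abs(u))), and the second partials r_uu, r_uv, r_vv. Take dot products:
  L(u, v) = r_uu · N̂ = 0,
  M(u, v) = r_uv · N̂ = 0,
  N(u, v) = r_vv · N̂ = 7*sqrt(2)*u^2/(10*Abs(u)).
Evaluating at (u, v) = (7, 0):
  L = 0, M = 0, N = 49*sqrt(2)/10.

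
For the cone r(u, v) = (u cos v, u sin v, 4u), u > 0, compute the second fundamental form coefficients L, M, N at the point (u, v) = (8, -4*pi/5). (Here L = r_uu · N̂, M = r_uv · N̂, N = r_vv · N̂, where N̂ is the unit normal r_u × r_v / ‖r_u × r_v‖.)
L = 0;  M = 0;  N = 32*sqrt(17)/17

Compute the unit normal N̂(u, v) = (-4*sqrt(17)*u*cos(v)/(17*Abs(u)), -4*sqrt(17)*u*sin(v)/(17*Abs(u)), sqrt(17)*u/(17*Abs(u))), and the second partials r_uu, r_uv, r_vv. Take dot products:
  L(u, v) = r_uu · N̂ = 0,
  M(u, v) = r_uv · N̂ = 0,
  N(u, v) = r_vv · N̂ = 4*sqrt(17)*u^2/(17*Abs(u)).
Evaluating at (u, v) = (8, -4*pi/5):
  L = 0, M = 0, N = 32*sqrt(17)/17.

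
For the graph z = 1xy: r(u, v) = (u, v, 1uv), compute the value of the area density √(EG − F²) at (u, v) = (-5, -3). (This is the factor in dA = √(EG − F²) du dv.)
√(EG − F²)|_{(-5, -3)} = sqrt(35)

E = v^2 + 1, F = u*v, G = u^2 + 1, so EG − F² = u^2 + v^2 + 1. Taking the positive square root: √(EG − F²) = sqrt(u^2 + v^2 + 1). At (u, v) = (-5, -3): sqrt(35).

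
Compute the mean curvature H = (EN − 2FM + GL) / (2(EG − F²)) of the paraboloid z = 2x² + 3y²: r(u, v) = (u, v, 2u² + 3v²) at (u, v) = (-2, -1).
H = 269*sqrt(101)/10201

With E = 16*u^2 + 1, F = 24*u*v, G = 36*v^2 + 1, L = 4/sqrt(16*u^2 + 36*v^2 + 1), M = 0, N = 6/sqrt(16*u^2 + 36*v^2 + 1), assemble
  H = (EN − 2FM + GL) / (2(EG − F²)) = (48*u^2 + 72*v^2 + 5)/(16*u^2 + 36*v^2 + 1)^(3/2).
At (u, v) = (-2, -1): H = 269*sqrt(101)/10201.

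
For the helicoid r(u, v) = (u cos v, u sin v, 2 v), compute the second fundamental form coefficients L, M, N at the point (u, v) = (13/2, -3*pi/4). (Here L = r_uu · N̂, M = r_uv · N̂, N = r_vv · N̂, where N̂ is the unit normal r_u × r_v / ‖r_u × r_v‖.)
L = 0;  M = -4*sqrt(185)/185;  N = 0

Compute the unit normal N̂(u, v) = (2*sin(v)/sqrt(u^2 + 4), -2*cos(v)/sqrt(u^2 + 4), u/sqrt(u^2 + 4)), and the second partials r_uu, r_uv, r_vv. Take dot products:
  L(u, v) = r_uu · N̂ = 0,
  M(u, v) = r_uv · N̂ = -2/sqrt(u^2 + 4),
  N(u, v) = r_vv · N̂ = 0.
Evaluating at (u, v) = (13/2, -3*pi/4):
  L = 0, M = -4*sqrt(185)/185, N = 0.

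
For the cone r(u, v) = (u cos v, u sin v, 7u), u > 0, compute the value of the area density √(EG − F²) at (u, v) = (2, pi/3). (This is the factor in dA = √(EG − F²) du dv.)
√(EG − F²)|_{(2, pi/3)} = 10*sqrt(2)

E = 50, F = 0, G = u^2, so EG − F² = 50*u^2. Taking the positive square root: √(EG − F²) = 5*sqrt(2)*Abs(u). At (u, v) = (2, pi/3): 10*sqrt(2).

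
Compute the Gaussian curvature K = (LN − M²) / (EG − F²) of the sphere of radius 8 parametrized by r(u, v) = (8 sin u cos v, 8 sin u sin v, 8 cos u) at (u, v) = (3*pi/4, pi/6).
K = 1/64

Coefficients of the first fundamental form: E = 64, F = 0, G = 64*sin(u)^2.
Coefficients of the second fundamental form: L = -8*sin(u)/Abs(sin(u)), M = 0, N = -8*sin(u)^3/Abs(sin(u)).
Assemble K = (LN − M²)/(EG − F²) = 1/64. At (u, v) = (3*pi/4, pi/6): K = 1/64.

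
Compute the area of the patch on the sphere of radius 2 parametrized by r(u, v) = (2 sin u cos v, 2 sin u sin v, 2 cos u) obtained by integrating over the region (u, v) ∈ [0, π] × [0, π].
Area = 8*pi

Area = ∫∫ √(EG − F²) du dv with √(EG − F²) = 4*Abs(sin(u)). Integrating over [0, π] × [0, π] gives 8*pi.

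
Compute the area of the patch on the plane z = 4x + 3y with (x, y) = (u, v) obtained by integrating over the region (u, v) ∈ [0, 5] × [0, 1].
Area = 5*sqrt(26)

Area = ∫∫ √(EG − F²) du dv with √(EG − F²) = sqrt(26). Integrating over [0, 5] × [0, 1] gives 5*sqrt(26).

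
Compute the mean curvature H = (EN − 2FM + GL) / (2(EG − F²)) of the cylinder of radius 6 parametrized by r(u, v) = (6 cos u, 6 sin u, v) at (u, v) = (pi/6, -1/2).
H = -1/12

With E = 36, F = 0, G = 1, L = -6, M = 0, N = 0, assemble
  H = (EN − 2FM + GL) / (2(EG − F²)) = -1/12.
At (u, v) = (pi/6, -1/2): H = -1/12.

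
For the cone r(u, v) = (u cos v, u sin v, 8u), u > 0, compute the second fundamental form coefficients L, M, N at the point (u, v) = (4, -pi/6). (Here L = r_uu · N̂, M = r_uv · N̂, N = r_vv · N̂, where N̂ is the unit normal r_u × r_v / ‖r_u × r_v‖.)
L = 0;  M = 0;  N = 32*sqrt(65)/65

Compute the unit normal N̂(u, v) = (-8*sqrt(65)*u*cos(v)/(65*Abs(u)), -8*sqrt(65)*u*sin(v)/(65*Abs(u)), sqrt(65)*u/(65*Abs(u))), and the second partials r_uu, r_uv, r_vv. Take dot products:
  L(u, v) = r_uu · N̂ = 0,
  M(u, v) = r_uv · N̂ = 0,
  N(u, v) = r_vv · N̂ = 8*sqrt(65)*u^2/(65*Abs(u)).
Evaluating at (u, v) = (4, -pi/6):
  L = 0, M = 0, N = 32*sqrt(65)/65.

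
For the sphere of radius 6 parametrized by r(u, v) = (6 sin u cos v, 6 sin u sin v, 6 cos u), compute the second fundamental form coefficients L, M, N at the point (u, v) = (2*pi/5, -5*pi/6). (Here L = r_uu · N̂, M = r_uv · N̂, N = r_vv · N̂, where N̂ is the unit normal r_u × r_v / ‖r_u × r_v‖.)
L = -6;  M = 0;  N = -15/4 - 3*sqrt(5)/4

Compute the unit normal N̂(u, v) = (sin(u)^2*cos(v)/Abs(sin(u)), sin(u)^2*sin(v)/Abs(sin(u)), sin(2*u)/(2*Abs(sin(u)))), and the second partials r_uu, r_uv, r_vv. Take dot products:
  L(u, v) = r_uu · N̂ = -6*sin(u)/Abs(sin(u)),
  M(u, v) = r_uv · N̂ = 0,
  N(u, v) = r_vv · N̂ = -6*sin(u)^3/Abs(sin(u)).
Evaluating at (u, v) = (2*pi/5, -5*pi/6):
  L = -6, M = 0, N = -15/4 - 3*sqrt(5)/4.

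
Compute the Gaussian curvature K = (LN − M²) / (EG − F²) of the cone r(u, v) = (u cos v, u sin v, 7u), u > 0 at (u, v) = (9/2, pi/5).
K = 0

Coefficients of the first fundamental form: E = 50, F = 0, G = u^2.
Coefficients of the second fundamental form: L = 0, M = 0, N = 7*sqrt(2)*u^2/(10*Abs(u)).
Assemble K = (LN − M²)/(EG − F²) = 0. At (u, v) = (9/2, pi/5): K = 0.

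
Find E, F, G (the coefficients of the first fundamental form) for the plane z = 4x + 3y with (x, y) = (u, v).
E = 17;  F = 12;  G = 10

Compute partials: r_u = (1, 0, 4), r_v = (0, 1, 3). Then
  E = r_u · r_u = 17,
  F = r_u · r_v = 12,
  G = r_v · r_v = 10.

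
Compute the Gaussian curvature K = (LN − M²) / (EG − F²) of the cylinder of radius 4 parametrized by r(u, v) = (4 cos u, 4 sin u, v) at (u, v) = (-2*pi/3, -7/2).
K = 0

Coefficients of the first fundamental form: E = 16, F = 0, G = 1.
Coefficients of the second fundamental form: L = -4, M = 0, N = 0.
Assemble K = (LN − M²)/(EG − F²) = 0. At (u, v) = (-2*pi/3, -7/2): K = 0.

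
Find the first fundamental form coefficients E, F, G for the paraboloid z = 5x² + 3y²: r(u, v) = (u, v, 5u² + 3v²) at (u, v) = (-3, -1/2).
E = 901;  F = 90;  G = 10

Partials: r_u = (1, 0, 10*u), r_v = (0, 1, 6*v). As functions of (u, v):
  E = r_u · r_u = 100*u^2 + 1,
  F = r_u · r_v = 60*u*v,
  G = r_v · r_v = 36*v^2 + 1.
Evaluating at (u, v) = (-3, -1/2): E = 901, F = 90, G = 10.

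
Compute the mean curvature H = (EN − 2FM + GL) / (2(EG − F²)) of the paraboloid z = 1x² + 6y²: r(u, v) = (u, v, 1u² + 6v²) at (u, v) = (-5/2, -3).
H = 1453*sqrt(1322)/1747684

With E = 4*u^2 + 1, F = 24*u*v, G = 144*v^2 + 1, L = 2/sqrt(4*u^2 + 144*v^2 + 1), M = 0, N = 12/sqrt(4*u^2 + 144*v^2 + 1), assemble
  H = (EN − 2FM + GL) / (2(EG − F²)) = (24*u^2 + 144*v^2 + 7)/(4*u^2 + 144*v^2 + 1)^(3/2).
At (u, v) = (-5/2, -3): H = 1453*sqrt(1322)/1747684.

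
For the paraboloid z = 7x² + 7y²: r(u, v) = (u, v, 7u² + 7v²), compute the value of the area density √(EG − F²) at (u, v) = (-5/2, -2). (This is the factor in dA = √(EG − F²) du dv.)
√(EG − F²)|_{(-5/2, -2)} = sqrt(2010)

E = 196*u^2 + 1, F = 196*u*v, G = 196*v^2 + 1, so EG − F² = 196*u^2 + 196*v^2 + 1. Taking the positive square root: √(EG − F²) = sqrt(196*u^2 + 196*v^2 + 1). At (u, v) = (-5/2, -2): sqrt(2010).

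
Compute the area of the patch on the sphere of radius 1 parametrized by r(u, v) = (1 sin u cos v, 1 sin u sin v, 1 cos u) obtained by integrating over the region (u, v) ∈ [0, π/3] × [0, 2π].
Area = pi

Area = ∫∫ √(EG − F²) du dv with √(EG − F²) = Abs(sin(u)). Integrating over [0, π/3] × [0, 2π] gives pi.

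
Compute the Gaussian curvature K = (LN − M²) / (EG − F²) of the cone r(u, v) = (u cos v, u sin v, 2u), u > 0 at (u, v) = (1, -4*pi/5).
K = 0

Coefficients of the first fundamental form: E = 5, F = 0, G = u^2.
Coefficients of the second fundamental form: L = 0, M = 0, N = 2*sqrt(5)*u^2/(5*Abs(u)).
Assemble K = (LN − M²)/(EG − F²) = 0. At (u, v) = (1, -4*pi/5): K = 0.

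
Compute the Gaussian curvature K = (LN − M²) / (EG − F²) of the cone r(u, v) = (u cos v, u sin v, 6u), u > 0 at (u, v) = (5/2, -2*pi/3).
K = 0

Coefficients of the first fundamental form: E = 37, F = 0, G = u^2.
Coefficients of the second fundamental form: L = 0, M = 0, N = 6*sqrt(37)*u^2/(37*Abs(u)).
Assemble K = (LN − M²)/(EG − F²) = 0. At (u, v) = (5/2, -2*pi/3): K = 0.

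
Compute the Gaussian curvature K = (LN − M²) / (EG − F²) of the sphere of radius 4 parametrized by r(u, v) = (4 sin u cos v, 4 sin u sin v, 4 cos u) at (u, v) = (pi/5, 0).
K = 1/16

Coefficients of the first fundamental form: E = 16, F = 0, G = 16*sin(u)^2.
Coefficients of the second fundamental form: L = -4*sin(u)/Abs(sin(u)), M = 0, N = -4*sin(u)^3/Abs(sin(u)).
Assemble K = (LN − M²)/(EG − F²) = 1/16. At (u, v) = (pi/5, 0): K = 1/16.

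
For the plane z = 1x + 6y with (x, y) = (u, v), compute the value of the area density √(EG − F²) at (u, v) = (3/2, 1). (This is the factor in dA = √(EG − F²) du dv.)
√(EG − F²)|_{(3/2, 1)} = sqrt(38)

E = 2, F = 6, G = 37, so EG − F² = 38. Taking the positive square root: √(EG − F²) = sqrt(38). At (u, v) = (3/2, 1): sqrt(38).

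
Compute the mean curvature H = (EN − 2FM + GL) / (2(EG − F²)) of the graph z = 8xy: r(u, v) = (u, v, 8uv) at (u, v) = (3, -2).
H = 3072*sqrt(17)/99127

With E = 64*v^2 + 1, F = 64*u*v, G = 64*u^2 + 1, L = 0, M = 8/sqrt(64*u^2 + 64*v^2 + 1), N = 0, assemble
  H = (EN − 2FM + GL) / (2(EG − F²)) = -512*u*v/(64*u^2 + 64*v^2 + 1)^(3/2).
At (u, v) = (3, -2): H = 3072*sqrt(17)/99127.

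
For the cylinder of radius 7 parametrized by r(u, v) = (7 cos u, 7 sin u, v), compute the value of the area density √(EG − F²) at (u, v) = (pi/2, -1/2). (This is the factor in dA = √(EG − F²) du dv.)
√(EG − F²)|_{(pi/2, -1/2)} = 7

E = 49, F = 0, G = 1, so EG − F² = 49. Taking the positive square root: √(EG − F²) = 7. At (u, v) = (pi/2, -1/2): 7.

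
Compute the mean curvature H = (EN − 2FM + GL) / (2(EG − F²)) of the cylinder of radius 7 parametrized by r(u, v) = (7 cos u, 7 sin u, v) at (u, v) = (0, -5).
H = -1/14

With E = 49, F = 0, G = 1, L = -7, M = 0, N = 0, assemble
  H = (EN − 2FM + GL) / (2(EG − F²)) = -1/14.
At (u, v) = (0, -5): H = -1/14.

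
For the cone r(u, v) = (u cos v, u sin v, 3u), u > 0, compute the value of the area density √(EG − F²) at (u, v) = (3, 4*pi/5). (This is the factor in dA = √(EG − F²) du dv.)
√(EG − F²)|_{(3, 4*pi/5)} = 3*sqrt(10)

E = 10, F = 0, G = u^2, so EG − F² = 10*u^2. Taking the positive square root: √(EG − F²) = sqrt(10)*Abs(u). At (u, v) = (3, 4*pi/5): 3*sqrt(10).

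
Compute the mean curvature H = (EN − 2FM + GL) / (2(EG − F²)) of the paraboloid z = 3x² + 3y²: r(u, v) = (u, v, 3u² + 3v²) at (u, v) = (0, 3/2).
H = 249*sqrt(82)/6724

With E = 36*u^2 + 1, F = 36*u*v, G = 36*v^2 + 1, L = 6/sqrt(36*u^2 + 36*v^2 + 1), M = 0, N = 6/sqrt(36*u^2 + 36*v^2 + 1), assemble
  H = (EN − 2FM + GL) / (2(EG − F²)) = 6*(18*u^2 + 18*v^2 + 1)/(36*u^2 + 36*v^2 + 1)^(3/2).
At (u, v) = (0, 3/2): H = 249*sqrt(82)/6724.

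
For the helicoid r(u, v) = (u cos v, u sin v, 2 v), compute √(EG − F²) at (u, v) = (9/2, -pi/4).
√(EG − F²)|_{(9/2, -pi/4)} = sqrt(97)/2

E = 1, F = 0, G = u^2 + 4; EG − F² = u^2 + 4; √(EG − F²) = sqrt(u^2 + 4). At the given point: sqrt(97)/2.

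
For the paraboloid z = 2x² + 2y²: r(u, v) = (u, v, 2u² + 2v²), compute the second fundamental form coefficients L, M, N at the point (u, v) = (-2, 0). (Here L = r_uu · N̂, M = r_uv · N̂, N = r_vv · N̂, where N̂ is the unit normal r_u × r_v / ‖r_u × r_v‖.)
L = 4*sqrt(65)/65;  M = 0;  N = 4*sqrt(65)/65

Compute the unit normal N̂(u, v) = (-4*u/sqrt(16*u^2 + 16*v^2 + 1), -4*v/sqrt(16*u^2 + 16*v^2 + 1), 1/sqrt(16*u^2 + 16*v^2 + 1)), and the second partials r_uu, r_uv, r_vv. Take dot products:
  L(u, v) = r_uu · N̂ = 4/sqrt(16*u^2 + 16*v^2 + 1),
  M(u, v) = r_uv · N̂ = 0,
  N(u, v) = r_vv · N̂ = 4/sqrt(16*u^2 + 16*v^2 + 1).
Evaluating at (u, v) = (-2, 0):
  L = 4*sqrt(65)/65, M = 0, N = 4*sqrt(65)/65.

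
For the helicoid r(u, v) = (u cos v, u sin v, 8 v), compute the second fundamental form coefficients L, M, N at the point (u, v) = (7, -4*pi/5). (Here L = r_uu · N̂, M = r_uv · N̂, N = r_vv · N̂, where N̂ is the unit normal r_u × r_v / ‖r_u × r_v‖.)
L = 0;  M = -8*sqrt(113)/113;  N = 0

Compute the unit normal N̂(u, v) = (8*sin(v)/sqrt(u^2 + 64), -8*cos(v)/sqrt(u^2 + 64), u/sqrt(u^2 + 64)), and the second partials r_uu, r_uv, r_vv. Take dot products:
  L(u, v) = r_uu · N̂ = 0,
  M(u, v) = r_uv · N̂ = -8/sqrt(u^2 + 64),
  N(u, v) = r_vv · N̂ = 0.
Evaluating at (u, v) = (7, -4*pi/5):
  L = 0, M = -8*sqrt(113)/113, N = 0.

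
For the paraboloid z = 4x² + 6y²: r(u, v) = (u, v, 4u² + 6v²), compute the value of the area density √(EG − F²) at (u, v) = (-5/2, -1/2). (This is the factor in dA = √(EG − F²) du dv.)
√(EG − F²)|_{(-5/2, -1/2)} = sqrt(437)

E = 64*u^2 + 1, F = 96*u*v, G = 144*v^2 + 1, so EG − F² = 64*u^2 + 144*v^2 + 1. Taking the positive square root: √(EG − F²) = sqrt(64*u^2 + 144*v^2 + 1). At (u, v) = (-5/2, -1/2): sqrt(437).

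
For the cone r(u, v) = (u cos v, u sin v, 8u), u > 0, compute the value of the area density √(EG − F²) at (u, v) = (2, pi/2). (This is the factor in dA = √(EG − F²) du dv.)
√(EG − F²)|_{(2, pi/2)} = 2*sqrt(65)

E = 65, F = 0, G = u^2, so EG − F² = 65*u^2. Taking the positive square root: √(EG − F²) = sqrt(65)*Abs(u). At (u, v) = (2, pi/2): 2*sqrt(65).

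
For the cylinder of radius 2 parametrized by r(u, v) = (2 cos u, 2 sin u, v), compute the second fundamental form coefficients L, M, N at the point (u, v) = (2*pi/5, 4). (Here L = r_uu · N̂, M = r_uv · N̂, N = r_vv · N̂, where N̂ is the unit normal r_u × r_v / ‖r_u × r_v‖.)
L = -2;  M = 0;  N = 0

Compute the unit normal N̂(u, v) = (cos(u), sin(u), 0), and the second partials r_uu, r_uv, r_vv. Take dot products:
  L(u, v) = r_uu · N̂ = -2,
  M(u, v) = r_uv · N̂ = 0,
  N(u, v) = r_vv · N̂ = 0.
Evaluating at (u, v) = (2*pi/5, 4):
  L = -2, M = 0, N = 0.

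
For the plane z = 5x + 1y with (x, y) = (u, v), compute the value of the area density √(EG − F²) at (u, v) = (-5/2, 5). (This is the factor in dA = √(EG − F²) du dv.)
√(EG − F²)|_{(-5/2, 5)} = 3*sqrt(3)

E = 26, F = 5, G = 2, so EG − F² = 27. Taking the positive square root: √(EG − F²) = 3*sqrt(3). At (u, v) = (-5/2, 5): 3*sqrt(3).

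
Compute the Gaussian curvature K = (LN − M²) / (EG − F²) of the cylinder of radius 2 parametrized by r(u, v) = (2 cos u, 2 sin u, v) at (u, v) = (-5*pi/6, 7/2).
K = 0

Coefficients of the first fundamental form: E = 4, F = 0, G = 1.
Coefficients of the second fundamental form: L = -2, M = 0, N = 0.
Assemble K = (LN − M²)/(EG − F²) = 0. At (u, v) = (-5*pi/6, 7/2): K = 0.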